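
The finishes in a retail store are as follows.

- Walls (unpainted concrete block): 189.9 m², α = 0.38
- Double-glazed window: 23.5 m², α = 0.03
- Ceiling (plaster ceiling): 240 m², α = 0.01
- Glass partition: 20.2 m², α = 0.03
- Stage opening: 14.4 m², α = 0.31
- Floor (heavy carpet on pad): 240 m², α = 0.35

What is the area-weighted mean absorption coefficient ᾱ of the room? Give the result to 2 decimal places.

0.23

Total surface area S = 728.0 m².
A = 189.9·0.38 + 23.5·0.03 + 240·0.01 + 20.2·0.03 + 14.4·0.31 + 240·0.35 = 164.337 sabins.
ᾱ = A/S = 0.23.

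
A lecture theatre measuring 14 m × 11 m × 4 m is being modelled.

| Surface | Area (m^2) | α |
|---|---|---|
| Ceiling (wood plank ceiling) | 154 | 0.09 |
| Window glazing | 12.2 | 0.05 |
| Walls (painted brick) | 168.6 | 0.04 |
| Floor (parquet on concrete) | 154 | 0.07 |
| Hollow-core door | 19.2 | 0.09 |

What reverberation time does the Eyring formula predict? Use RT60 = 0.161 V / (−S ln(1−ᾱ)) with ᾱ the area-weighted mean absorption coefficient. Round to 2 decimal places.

S = Σ Sᵢ = 508.0 m^2.
Σ(Sᵢαᵢ) = 154×0.09 + 12.2×0.05 + 168.6×0.04 + 154×0.07 + 19.2×0.09 = 33.722.
Mean coefficient ᾱ = A/S = 0.0664.
Eyring denominator: −S ln(1−ᾱ) = 34.903.
V = 14 × 11 × 4 = 616 m³.
RT60 = 0.161 × 616 / 34.903 = 2.84 s.

2.84 s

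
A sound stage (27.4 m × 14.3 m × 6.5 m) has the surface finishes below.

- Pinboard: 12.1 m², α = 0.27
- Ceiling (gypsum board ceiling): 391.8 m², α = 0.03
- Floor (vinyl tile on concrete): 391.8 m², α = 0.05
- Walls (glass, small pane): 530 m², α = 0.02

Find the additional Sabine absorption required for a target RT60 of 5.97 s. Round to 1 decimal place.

23.5 sabins

A₁ = Σ Sᵢαᵢ = 12.1×0.27 + 391.8×0.03 + 391.8×0.05 + 530×0.02 = 45.211 sabins.
Target A₂ = 0.161·2546.83/5.97 = 68.683 sabins (V = 2546.83 m³).
Shortfall: 68.683 − 45.211 = 23.5 sabins.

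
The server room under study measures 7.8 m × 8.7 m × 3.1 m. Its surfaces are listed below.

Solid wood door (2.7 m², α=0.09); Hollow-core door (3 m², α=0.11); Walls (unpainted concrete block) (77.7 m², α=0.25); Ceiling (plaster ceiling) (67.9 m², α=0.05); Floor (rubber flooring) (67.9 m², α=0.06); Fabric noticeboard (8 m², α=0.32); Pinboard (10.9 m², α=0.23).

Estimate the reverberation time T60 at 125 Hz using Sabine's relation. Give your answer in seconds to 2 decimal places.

1.04 seconds

A = Σ Sᵢαᵢ = 2.7*0.09 + 3*0.11 + 77.7*0.25 + 67.9*0.05 + 67.9*0.06 + 8*0.32 + 10.9*0.23 = 32.534 sabins.
Volume V = 7.8 × 8.7 × 3.1 = 210.366 m³.
T = 0.161 V/A = 0.161·210.366/32.534 = 1.04 s.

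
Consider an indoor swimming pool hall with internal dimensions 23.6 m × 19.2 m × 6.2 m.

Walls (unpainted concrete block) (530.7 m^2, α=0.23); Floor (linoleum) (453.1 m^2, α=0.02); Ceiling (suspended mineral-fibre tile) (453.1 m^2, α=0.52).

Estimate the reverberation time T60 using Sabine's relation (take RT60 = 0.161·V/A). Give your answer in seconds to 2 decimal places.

Summing Sᵢαᵢ: 122.061 + 9.062 + 235.612 → A = 366.735 sabins.
Room volume: 2809.344 m³.
RT60 = 0.161 · V / A = 0.161 × 2809.344 / 366.735 = 1.23 s.

1.23 s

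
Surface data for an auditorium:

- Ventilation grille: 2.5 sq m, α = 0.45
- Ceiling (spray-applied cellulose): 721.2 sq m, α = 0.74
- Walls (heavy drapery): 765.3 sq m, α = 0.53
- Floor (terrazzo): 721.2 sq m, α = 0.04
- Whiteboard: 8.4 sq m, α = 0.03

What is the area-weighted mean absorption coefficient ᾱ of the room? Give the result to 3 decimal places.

Total surface area S = 2218.6 sq m.
Weighted sum Σ Sα = 969.522.
ᾱ = A/S = 0.437.

0.437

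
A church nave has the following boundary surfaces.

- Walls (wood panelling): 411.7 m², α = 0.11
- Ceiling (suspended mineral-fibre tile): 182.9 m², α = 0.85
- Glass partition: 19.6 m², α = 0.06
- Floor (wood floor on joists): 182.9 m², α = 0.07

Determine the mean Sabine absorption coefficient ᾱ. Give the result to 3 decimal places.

Total surface area S = 797.1 m².
Σ(Sᵢαᵢ) = 411.7×0.11 + 182.9×0.85 + 19.6×0.06 + 182.9×0.07 = 214.731.
ᾱ = 214.731 / 797.1 = 0.269.

0.269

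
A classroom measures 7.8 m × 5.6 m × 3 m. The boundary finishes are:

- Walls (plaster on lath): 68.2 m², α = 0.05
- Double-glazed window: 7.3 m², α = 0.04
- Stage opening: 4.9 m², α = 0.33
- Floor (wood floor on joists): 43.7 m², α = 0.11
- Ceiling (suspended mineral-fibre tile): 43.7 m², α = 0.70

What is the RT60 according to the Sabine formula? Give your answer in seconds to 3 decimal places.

Summing Sᵢαᵢ: 3.410 + 0.292 + 1.617 + 4.807 + 30.590 → A = 40.716 sabins.
V = 7.8·5.6·3 = 131.04 m³.
RT60 = 0.161 · V / A = 0.161 × 131.04 / 40.716 = 0.518 s.

0.518 s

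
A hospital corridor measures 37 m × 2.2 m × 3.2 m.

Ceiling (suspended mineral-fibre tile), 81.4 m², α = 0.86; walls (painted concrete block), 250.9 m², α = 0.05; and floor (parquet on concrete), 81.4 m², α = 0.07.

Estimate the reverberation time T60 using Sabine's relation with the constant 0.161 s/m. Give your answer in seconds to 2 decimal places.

A = Σ Sᵢαᵢ = 81.4·0.86 + 250.9·0.05 + 81.4·0.07 = 88.247 sabins.
Room volume: 260.48 m³.
Sabine: RT60 = 0.161 × 260.48 / 88.247 = 0.48 s.

0.48 seconds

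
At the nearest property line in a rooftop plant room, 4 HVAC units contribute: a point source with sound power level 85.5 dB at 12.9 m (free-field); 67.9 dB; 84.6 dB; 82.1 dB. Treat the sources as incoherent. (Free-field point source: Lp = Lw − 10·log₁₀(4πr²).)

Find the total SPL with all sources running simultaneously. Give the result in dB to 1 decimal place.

Source at 12.9 m: Lp = 85.5 − 10·log₁₀(4π·12.9²) = 85.5 − 10·log₁₀(2091.170) = 52.3 dB.
Sum in the linear (power) domain: Σ 10^(Lᵢ/10) = 10^(52.3/10) + 10^(67.9/10) + 10^(84.6/10) + 10^(82.1/10) = 4.569e+08.
L_total = 10·log₁₀(4.569e+08) = 86.6 dB.

86.6 dB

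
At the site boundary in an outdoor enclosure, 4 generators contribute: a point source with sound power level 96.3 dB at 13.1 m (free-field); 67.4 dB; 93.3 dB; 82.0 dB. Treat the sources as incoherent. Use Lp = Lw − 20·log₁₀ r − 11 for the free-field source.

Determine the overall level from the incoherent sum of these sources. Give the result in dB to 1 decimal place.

93.6 dB

Source at 13.1 m: Lp = 96.3 − 20·log₁₀(13.1) − 11 = 63.0 dB.
Sum in the linear (power) domain: Σ 10^(Lᵢ/10) = 10^(63.0/10) + 10^(67.4/10) + 10^(93.3/10) + 10^(82.0/10) = 2.304e+09.
Combined level = 10 log₁₀(2.304e+09) = 93.6 dB.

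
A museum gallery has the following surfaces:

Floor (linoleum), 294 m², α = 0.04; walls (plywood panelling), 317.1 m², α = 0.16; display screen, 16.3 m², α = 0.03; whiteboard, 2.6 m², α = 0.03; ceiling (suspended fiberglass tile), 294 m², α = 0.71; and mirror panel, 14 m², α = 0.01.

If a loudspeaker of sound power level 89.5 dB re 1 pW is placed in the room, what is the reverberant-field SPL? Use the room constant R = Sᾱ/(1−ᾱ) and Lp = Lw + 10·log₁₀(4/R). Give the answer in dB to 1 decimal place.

69.7 dB

A = 271.943 sabins; S = 938.0 m².
ᾱ = 271.943/938.0 = 0.2899; R = Sᾱ/(1−ᾱ) = 271.943/(1−0.2899) = 382.964 m².
Lp = Lw + 10 log₁₀(4/R) = 89.5 -19.81 = 69.7 dB.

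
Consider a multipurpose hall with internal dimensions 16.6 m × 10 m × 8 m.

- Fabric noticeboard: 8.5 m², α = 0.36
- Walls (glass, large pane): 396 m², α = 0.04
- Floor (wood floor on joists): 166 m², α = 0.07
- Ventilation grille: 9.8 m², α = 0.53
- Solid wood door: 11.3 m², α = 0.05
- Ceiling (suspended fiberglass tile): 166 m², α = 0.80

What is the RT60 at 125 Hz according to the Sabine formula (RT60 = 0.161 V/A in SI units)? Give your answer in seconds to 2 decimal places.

1.26 sec

Total absorption A = 8.5·0.36 + 396·0.04 + 166·0.07 + 9.8·0.53 + 11.3·0.05 + 166·0.80
  = 3.060 + 15.840 + 11.620 + 5.194 + 0.565 + 132.800 = 169.079 m² sabins.
V = 16.6·10·8 = 1328 m³.
T = 0.161 V/A = 0.161·1328/169.079 = 1.26 s.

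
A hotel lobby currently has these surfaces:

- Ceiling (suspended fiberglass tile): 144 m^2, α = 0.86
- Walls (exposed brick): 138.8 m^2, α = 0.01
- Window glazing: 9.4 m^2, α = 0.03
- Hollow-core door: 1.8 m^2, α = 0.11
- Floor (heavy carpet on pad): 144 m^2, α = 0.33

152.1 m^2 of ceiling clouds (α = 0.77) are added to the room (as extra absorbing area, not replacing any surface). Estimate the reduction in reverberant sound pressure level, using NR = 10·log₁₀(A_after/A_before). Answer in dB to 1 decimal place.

Equivalent absorption area: A_before = 144×0.86 + 138.8×0.01 + 9.4×0.03 + 1.8×0.11 + 144×0.33 = 173.228 m^2.
Treatment contributes 152.1·0.77 = 117.117 sabins.
A_after = 173.228 + 117.117 = 290.345 sabins.
NR = 10·log₁₀(290.345/173.228) = 2.2 dB.

2.2 dB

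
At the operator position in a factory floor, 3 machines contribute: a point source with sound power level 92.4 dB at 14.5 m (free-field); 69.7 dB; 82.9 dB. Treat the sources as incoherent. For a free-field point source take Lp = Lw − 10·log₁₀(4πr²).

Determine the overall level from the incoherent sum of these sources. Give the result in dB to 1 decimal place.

Source at 14.5 m: Lp = 92.4 − 10·log₁₀(4π·14.5²) = 92.4 − 10·log₁₀(2642.079) = 58.2 dB.
Σ 10^(Lᵢ/10) = 2.05e+08.
L_total = 10·log₁₀(2.05e+08) = 83.1 dB.

83.1 dB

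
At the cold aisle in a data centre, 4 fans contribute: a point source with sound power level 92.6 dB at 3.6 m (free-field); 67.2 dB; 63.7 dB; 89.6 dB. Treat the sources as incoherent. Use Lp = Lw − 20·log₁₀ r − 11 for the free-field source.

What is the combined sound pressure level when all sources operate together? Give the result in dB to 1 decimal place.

Source at 3.6 m: Lp = 92.6 − 20·log₁₀(3.6) − 11 = 70.5 dB.
Sum in the linear (power) domain: Σ 10^(Lᵢ/10) = 10^(70.5/10) + 10^(67.2/10) + 10^(63.7/10) + 10^(89.6/10) = 9.308e+08.
Combined level = 10 log₁₀(9.308e+08) = 89.7 dB.

89.7 dB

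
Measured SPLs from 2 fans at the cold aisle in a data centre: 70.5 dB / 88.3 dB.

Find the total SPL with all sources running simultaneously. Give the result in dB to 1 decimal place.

88.4 dB

Converting to relative power and adding: 10^(70.5/10) + 10^(88.3/10) = 6.873e+08.
L_total = 10·log₁₀(6.873e+08) = 88.4 dB.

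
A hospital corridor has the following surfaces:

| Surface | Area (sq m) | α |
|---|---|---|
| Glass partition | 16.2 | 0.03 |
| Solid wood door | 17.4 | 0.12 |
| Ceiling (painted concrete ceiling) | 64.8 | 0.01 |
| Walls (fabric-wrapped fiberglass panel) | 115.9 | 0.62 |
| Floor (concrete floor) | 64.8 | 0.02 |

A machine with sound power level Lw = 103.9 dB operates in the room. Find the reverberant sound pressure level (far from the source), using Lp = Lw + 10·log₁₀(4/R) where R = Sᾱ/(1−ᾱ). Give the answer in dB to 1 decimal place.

89.7 dB

Σ(Sᵢαᵢ) = 16.2·0.03 + 17.4·0.12 + 64.8·0.01 + 115.9·0.62 + 64.8·0.02 = 76.376; total area S = 279.1 sq m.
ᾱ = 76.376/279.1 = 0.2737; R = Sᾱ/(1−ᾱ) = 76.376/(1−0.2737) = 105.158 sq m.
Lp = 103.9 + 10·log₁₀(4/105.158) = 103.9 + (-14.20) = 89.7 dB.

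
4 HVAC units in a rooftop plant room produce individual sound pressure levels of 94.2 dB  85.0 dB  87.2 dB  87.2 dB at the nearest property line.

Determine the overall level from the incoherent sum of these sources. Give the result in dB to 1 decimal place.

96.0 dB

Σ 10^(Lᵢ/10) = 3.996e+09.
Combined level = 10 log₁₀(3.996e+09) = 96.0 dB.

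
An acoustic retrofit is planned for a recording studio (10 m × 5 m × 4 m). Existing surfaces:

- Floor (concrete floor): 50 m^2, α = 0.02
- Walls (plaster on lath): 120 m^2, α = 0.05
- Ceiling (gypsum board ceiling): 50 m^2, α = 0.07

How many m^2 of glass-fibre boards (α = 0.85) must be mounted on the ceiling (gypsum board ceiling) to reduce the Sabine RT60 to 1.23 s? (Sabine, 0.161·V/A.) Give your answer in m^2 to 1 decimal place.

20.1

Summing Sᵢαᵢ: 1.000 + 6.000 + 3.500 → A₁ = 10.500 sabins.
V = 200 m³. Target absorption A₂ = 0.161 × 200 / 1.23 = 26.179 sabins.
Absorption to add: 26.179 − 10.500 = 15.679 sabins.
Each m^2 of panel replacing the ceiling (gypsum board ceiling) adds (0.85 − 0.07) = 0.78 sabins.
Area = ΔA/Δα = 15.679/0.78 = 20.1 m^2.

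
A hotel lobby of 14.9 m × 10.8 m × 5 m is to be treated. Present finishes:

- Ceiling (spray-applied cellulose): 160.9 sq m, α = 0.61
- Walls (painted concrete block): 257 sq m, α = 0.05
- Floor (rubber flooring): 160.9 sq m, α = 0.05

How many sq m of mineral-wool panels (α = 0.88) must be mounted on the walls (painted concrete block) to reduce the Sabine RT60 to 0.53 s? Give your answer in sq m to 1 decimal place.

151.1

Summing Sᵢαᵢ: 98.149 + 12.850 + 8.045 → A₁ = 119.044 sabins.
Required A₂ = 0.161·804.6/0.53 = 244.416 sabins.
ΔA needed = 244.416 − 119.044 = 125.372 sabins.
Each sq m of panel replacing the walls (painted concrete block) adds (0.88 − 0.05) = 0.83 sabins.
Panel area = 125.372 / 0.83 = 151.1 sq m.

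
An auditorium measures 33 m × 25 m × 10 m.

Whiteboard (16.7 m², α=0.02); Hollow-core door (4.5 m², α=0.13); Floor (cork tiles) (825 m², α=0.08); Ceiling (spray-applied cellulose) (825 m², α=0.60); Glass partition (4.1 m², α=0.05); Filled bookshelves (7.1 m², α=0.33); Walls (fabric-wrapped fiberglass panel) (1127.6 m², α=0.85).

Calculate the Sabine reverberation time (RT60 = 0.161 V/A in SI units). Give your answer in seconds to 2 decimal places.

Equivalent absorption area: A = 16.7×0.02 + 4.5×0.13 + 825×0.08 + 825×0.60 + 4.1×0.05 + 7.1×0.33 + 1127.6×0.85 = 1522.927 m².
Room volume: 8250 m³.
RT60 = 0.161 · V / A = 0.161 × 8250 / 1522.927 = 0.87 s.

0.87 s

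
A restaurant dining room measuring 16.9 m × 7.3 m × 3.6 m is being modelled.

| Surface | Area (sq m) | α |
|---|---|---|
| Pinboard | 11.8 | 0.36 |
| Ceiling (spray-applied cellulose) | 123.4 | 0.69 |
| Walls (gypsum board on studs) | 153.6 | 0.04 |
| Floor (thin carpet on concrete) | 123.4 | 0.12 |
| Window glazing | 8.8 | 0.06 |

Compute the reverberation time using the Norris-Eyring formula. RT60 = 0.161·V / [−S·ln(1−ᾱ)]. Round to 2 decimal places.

0.56 s

S = Σ Sᵢ = 421.0 sq m.
Absorption A = 11.8×0.36 + 123.4×0.69 + 153.6×0.04 + 123.4×0.12 + 8.8×0.06 = 110.874 sabins.
Mean coefficient ᾱ = A/S = 0.2634.
Eyring denominator: −S ln(1−ᾱ) = 128.704.
V = 16.9 × 7.3 × 3.6 = 444.132 m³.
T = 0.161·V/[−S·ln(1−ᾱ)] = 0.161·444.132/128.704 = 0.56 s.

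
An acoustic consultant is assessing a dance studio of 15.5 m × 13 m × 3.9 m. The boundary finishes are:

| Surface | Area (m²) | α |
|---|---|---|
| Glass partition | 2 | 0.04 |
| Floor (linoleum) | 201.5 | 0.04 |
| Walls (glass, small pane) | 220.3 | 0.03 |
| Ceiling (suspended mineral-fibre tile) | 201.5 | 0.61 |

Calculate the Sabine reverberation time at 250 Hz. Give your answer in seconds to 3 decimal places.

0.919 s

Summing Sᵢαᵢ: 0.080 + 8.060 + 6.609 + 122.915 → A = 137.664 sabins.
Volume V = 15.5 × 13 × 3.9 = 785.85 m³.
Sabine: RT60 = 0.161 × 785.85 / 137.664 = 0.919 s.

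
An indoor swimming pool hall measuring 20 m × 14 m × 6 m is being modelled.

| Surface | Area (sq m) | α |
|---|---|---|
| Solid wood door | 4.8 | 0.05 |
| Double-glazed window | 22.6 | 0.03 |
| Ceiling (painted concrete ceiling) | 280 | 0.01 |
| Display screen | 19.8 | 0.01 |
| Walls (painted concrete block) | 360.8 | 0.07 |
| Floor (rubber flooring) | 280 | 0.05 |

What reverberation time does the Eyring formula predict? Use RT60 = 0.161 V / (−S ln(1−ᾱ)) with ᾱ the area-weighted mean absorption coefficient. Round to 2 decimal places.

S = Σ Sᵢ = 968.0 sq m.
Σ(Sᵢαᵢ) = 4.8·0.05 + 22.6·0.03 + 280·0.01 + 19.8·0.01 + 360.8·0.07 + 280·0.05 = 43.172.
ᾱ = 43.172 / 968.0 = 0.0446.
−S·ln(1−ᾱ) = −968.0 × ln(1 − 0.0446) = 44.165.
V = 20 × 14 × 6 = 1680 m³.
RT60 = 0.161 × 1680 / 44.165 = 6.12 s.

6.12 seconds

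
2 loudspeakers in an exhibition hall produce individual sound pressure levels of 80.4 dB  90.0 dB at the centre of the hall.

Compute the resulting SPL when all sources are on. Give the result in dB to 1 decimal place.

90.5 dB

Σ 10^(Lᵢ/10) = 1.11e+09.
L_total = 10·log₁₀(1.11e+09) = 90.5 dB.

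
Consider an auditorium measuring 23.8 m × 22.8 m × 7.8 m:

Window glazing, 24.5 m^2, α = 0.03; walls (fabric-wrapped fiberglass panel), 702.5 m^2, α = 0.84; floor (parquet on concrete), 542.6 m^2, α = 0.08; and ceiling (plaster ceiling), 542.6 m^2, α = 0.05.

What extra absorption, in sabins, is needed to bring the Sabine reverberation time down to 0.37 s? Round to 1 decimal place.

1180.4 sabins

Equivalent absorption area: A₁ = 24.5·0.03 + 702.5·0.84 + 542.6·0.08 + 542.6·0.05 = 661.373 m^2.
V = 4232.592 m³. Required absorption A₂ = 0.161 × 4232.592 / 0.37 = 1841.749 sabins.
ΔA = A₂ − A₁ = 1841.749 − 661.373 = 1180.4 sabins.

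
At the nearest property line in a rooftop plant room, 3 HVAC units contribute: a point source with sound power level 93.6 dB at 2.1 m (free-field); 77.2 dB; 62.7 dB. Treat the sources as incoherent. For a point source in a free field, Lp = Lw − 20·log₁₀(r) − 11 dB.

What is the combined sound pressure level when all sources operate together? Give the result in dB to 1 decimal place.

Source at 2.1 m: Lp = 93.6 − 20·log₁₀(2.1) − 11 = 76.2 dB.
Sum in the linear (power) domain: Σ 10^(Lᵢ/10) = 10^(76.2/10) + 10^(77.2/10) + 10^(62.7/10) = 9.603e+07.
L_total = 10·log₁₀(9.603e+07) = 79.8 dB.

79.8 dB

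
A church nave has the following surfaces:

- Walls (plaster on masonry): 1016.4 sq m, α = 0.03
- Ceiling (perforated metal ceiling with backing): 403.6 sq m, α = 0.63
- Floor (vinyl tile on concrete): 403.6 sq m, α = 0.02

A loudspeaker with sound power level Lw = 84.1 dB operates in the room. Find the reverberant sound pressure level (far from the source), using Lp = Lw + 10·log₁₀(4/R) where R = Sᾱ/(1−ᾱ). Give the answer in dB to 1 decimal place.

Σ(Sᵢαᵢ) = 1016.4·0.03 + 403.6·0.63 + 403.6·0.02 = 292.832; total area S = 1823.6 sq m.
ᾱ = 0.1606, so room constant R = A/(1−ᾱ) = 348.859 sq m.
Lp = 84.1 + 10·log₁₀(4/348.859) = 84.1 + (-19.41) = 64.7 dB.

64.7 dB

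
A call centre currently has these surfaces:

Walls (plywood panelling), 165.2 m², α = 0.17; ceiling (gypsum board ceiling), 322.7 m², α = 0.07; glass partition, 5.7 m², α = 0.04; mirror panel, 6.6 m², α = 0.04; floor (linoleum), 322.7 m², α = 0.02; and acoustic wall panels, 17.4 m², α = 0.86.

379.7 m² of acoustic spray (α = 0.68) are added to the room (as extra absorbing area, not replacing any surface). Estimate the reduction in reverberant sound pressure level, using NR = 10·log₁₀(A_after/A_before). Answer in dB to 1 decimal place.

6.6 dB

Equivalent absorption area: A_before = 165.2·0.17 + 322.7·0.07 + 5.7·0.04 + 6.6·0.04 + 322.7·0.02 + 17.4·0.86 = 72.583 m².
Added absorption = 379.7 × 0.68 = 258.196 sabins.
A_after = 72.583 + 258.196 = 330.779 sabins.
NR = 10·log₁₀(330.779/72.583) = 6.6 dB.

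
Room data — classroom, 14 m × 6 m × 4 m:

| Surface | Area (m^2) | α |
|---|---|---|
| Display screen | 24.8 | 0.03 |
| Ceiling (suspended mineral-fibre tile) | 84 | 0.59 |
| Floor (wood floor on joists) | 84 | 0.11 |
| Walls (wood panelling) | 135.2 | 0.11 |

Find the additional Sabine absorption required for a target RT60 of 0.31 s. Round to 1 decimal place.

100.1 sabins

Equivalent absorption area: A₁ = 24.8×0.03 + 84×0.59 + 84×0.11 + 135.2×0.11 = 74.416 m^2.
Target A₂ = 0.161·336/0.31 = 174.503 sabins (V = 336 m³).
Shortfall: 174.503 − 74.416 = 100.1 sabins.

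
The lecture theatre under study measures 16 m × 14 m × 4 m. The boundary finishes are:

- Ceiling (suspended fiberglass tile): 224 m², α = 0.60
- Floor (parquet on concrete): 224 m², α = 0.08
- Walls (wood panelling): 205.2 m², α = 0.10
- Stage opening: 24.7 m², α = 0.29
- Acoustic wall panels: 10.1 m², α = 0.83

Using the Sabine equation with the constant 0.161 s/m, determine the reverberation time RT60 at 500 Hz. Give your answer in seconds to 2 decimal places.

0.77 seconds

Summing Sᵢαᵢ: 134.400 + 17.920 + 20.520 + 7.163 + 8.383 → A = 188.386 sabins.
V = 16·14·4 = 896 m³.
RT60 = 0.161 · V / A = 0.161 × 896 / 188.386 = 0.77 s.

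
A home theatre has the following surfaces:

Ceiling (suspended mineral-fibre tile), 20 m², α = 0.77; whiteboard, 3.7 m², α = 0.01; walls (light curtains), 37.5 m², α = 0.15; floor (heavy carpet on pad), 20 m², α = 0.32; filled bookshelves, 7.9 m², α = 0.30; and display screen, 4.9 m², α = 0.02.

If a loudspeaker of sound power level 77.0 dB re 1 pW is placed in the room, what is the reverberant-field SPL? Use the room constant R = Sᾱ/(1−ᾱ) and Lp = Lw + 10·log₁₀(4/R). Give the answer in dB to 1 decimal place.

66.6 dB

Σ(Sᵢαᵢ) = 20×0.77 + 3.7×0.01 + 37.5×0.15 + 20×0.32 + 7.9×0.30 + 4.9×0.02 = 29.930; total area S = 94.0 m².
ᾱ = 0.3184, so room constant R = A/(1−ᾱ) = 43.911 m².
Lp = 77.0 + 10·log₁₀(4/43.911) = 77.0 + (-10.41) = 66.6 dB.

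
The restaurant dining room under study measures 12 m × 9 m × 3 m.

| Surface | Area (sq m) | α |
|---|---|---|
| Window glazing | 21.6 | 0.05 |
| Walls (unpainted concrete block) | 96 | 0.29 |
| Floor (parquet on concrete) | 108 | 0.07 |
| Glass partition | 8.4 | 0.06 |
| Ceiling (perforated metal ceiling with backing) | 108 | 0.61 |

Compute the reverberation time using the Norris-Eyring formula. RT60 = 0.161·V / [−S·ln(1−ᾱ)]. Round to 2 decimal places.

0.43 s

S = Σ Sᵢ = 342.0 sq m.
Σ(Sᵢαᵢ) = 21.6×0.05 + 96×0.29 + 108×0.07 + 8.4×0.06 + 108×0.61 = 102.864.
ᾱ = 102.864 / 342.0 = 0.3008.
Eyring denominator: −S ln(1−ᾱ) = 122.374.
V = 12 × 9 × 3 = 324 m³.
T = 0.161·V/[−S·ln(1−ᾱ)] = 0.161·324/122.374 = 0.43 s.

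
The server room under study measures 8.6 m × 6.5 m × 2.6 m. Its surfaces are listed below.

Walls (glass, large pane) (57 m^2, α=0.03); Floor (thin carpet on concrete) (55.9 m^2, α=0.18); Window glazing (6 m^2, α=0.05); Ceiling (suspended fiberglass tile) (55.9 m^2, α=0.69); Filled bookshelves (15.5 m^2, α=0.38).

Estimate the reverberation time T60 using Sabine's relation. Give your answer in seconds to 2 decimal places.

0.41 sec

Equivalent absorption area: A = 57×0.03 + 55.9×0.18 + 6×0.05 + 55.9×0.69 + 15.5×0.38 = 56.533 m^2.
Room volume: 145.34 m³.
T = 0.161 V/A = 0.161·145.34/56.533 = 0.41 s.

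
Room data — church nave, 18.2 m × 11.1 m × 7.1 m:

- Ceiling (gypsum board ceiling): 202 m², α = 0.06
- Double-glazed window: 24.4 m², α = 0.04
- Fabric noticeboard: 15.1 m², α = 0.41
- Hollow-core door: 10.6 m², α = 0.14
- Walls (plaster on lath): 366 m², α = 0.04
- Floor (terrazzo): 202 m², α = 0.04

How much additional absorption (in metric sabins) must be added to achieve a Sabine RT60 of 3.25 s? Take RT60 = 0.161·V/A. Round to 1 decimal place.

Summing Sᵢαᵢ: 12.120 + 0.976 + 6.191 + 1.484 + 14.640 + 8.080 → A₁ = 43.491 sabins.
For T = 3.25 s, need A₂ = 0.161·V/T = 0.161·1434.342/3.25 = 71.055 sabins.
Shortfall: 71.055 − 43.491 = 27.6 sabins.

27.6 sabins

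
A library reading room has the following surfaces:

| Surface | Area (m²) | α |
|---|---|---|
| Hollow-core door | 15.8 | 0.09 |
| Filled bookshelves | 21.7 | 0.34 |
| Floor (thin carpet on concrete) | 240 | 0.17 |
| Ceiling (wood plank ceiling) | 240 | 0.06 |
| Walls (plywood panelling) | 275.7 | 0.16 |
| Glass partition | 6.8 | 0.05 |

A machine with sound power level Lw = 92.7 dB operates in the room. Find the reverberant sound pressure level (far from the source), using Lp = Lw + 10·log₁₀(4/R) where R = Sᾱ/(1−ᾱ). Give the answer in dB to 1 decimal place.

Σ(Sᵢαᵢ) = 15.8×0.09 + 21.7×0.34 + 240×0.17 + 240×0.06 + 275.7×0.16 + 6.8×0.05 = 108.452; total area S = 800.0 m².
ᾱ = 0.1356, so room constant R = A/(1−ᾱ) = 125.465 m².
Lp = Lw + 10 log₁₀(4/R) = 92.7 -14.96 = 77.7 dB.

77.7 dB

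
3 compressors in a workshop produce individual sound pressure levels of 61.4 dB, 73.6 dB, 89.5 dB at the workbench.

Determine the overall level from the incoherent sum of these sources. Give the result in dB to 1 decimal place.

Σ 10^(Lᵢ/10) = 9.155e+08.
Back to dB: 10·log₁₀ Σ = 89.6 dB.

89.6 dB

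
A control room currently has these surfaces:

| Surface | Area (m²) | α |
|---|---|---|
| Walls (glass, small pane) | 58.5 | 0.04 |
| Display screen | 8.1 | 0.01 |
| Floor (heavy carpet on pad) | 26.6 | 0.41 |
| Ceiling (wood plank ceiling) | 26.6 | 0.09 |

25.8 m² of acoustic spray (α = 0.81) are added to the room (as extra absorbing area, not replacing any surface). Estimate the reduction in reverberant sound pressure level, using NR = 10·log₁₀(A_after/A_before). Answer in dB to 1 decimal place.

Equivalent absorption area: A_before = 58.5*0.04 + 8.1*0.01 + 26.6*0.41 + 26.6*0.09 = 15.721 m².
Added absorption = 25.8 × 0.81 = 20.898 sabins.
A_after = 15.721 + 20.898 = 36.619 sabins.
NR = 10·log₁₀(36.619/15.721) = 3.7 dB.

3.7 dB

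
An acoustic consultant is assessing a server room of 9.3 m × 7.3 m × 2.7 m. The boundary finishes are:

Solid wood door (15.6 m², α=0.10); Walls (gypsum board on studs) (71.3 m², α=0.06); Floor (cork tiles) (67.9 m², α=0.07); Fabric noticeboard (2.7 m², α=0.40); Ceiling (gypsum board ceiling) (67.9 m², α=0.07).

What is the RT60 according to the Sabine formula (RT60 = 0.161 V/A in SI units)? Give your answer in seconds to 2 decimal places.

1.80 s

Equivalent absorption area: A = 15.6·0.10 + 71.3·0.06 + 67.9·0.07 + 2.7·0.40 + 67.9·0.07 = 16.424 m².
V = 9.3·7.3·2.7 = 183.303 m³.
T = 0.161 V/A = 0.161·183.303/16.424 = 1.80 s.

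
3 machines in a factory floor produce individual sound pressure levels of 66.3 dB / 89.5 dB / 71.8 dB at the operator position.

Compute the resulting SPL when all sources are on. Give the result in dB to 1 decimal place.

89.6 dB

Converting to relative power and adding: 10^(66.3/10) + 10^(89.5/10) + 10^(71.8/10) = 9.107e+08.
L_total = 10·log₁₀(9.107e+08) = 89.6 dB.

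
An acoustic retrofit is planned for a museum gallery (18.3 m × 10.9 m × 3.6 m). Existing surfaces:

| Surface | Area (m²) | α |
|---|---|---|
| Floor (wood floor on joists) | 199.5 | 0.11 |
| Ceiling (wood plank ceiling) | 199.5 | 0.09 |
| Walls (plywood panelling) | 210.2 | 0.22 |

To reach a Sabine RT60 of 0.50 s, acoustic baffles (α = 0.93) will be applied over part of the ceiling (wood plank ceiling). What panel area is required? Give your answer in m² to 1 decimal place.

Equivalent absorption area: A₁ = 199.5*0.11 + 199.5*0.09 + 210.2*0.22 = 86.144 m².
V = 718.092 m³. Target absorption A₂ = 0.161 × 718.092 / 0.50 = 231.226 sabins.
Absorption to add: 231.226 − 86.144 = 145.082 sabins.
Each m² of panel replacing the ceiling (wood plank ceiling) adds (0.93 − 0.09) = 0.84 sabins.
Panel area = 145.082 / 0.84 = 172.7 m².

172.7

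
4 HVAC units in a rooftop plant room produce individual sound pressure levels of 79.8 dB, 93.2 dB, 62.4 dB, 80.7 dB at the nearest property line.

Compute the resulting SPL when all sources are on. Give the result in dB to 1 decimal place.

Σ 10^(Lᵢ/10) = 2.304e+09.
L_total = 10·log₁₀(2.304e+09) = 93.6 dB.

93.6 dB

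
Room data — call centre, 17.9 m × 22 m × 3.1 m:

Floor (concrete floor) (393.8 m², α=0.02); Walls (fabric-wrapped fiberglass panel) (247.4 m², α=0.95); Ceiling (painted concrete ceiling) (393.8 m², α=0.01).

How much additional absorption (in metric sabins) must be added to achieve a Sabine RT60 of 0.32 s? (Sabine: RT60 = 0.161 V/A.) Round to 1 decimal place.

367.4 sabins

Equivalent absorption area: A₁ = 393.8*0.02 + 247.4*0.95 + 393.8*0.01 = 246.844 m².
For T = 0.32 s, need A₂ = 0.161·V/T = 0.161·1220.78/0.32 = 614.205 sabins.
Shortfall: 614.205 − 246.844 = 367.4 sabins.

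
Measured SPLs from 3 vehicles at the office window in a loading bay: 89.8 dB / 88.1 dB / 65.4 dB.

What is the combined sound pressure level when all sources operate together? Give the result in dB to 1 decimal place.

Σ 10^(Lᵢ/10) = 1.604e+09.
L_total = 10·log₁₀(1.604e+09) = 92.1 dB.

92.1 dB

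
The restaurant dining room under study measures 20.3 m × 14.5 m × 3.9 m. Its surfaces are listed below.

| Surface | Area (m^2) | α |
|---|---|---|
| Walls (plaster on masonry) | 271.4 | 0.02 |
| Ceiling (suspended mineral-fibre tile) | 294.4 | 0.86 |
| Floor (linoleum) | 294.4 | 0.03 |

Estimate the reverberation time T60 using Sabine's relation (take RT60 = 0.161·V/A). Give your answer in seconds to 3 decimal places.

0.691 s

Equivalent absorption area: A = 271.4×0.02 + 294.4×0.86 + 294.4×0.03 = 267.444 m^2.
Room volume: 1147.965 m³.
RT60 = 0.161 · V / A = 0.161 × 1147.965 / 267.444 = 0.691 s.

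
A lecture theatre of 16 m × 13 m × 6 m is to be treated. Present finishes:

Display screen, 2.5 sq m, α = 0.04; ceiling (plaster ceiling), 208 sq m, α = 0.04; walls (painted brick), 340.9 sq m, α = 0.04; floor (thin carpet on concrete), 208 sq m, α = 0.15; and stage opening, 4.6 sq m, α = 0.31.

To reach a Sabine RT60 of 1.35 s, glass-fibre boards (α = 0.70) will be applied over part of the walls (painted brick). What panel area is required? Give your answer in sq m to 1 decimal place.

A₁ = Σ Sᵢαᵢ = 2.5*0.04 + 208*0.04 + 340.9*0.04 + 208*0.15 + 4.6*0.31 = 54.682 sabins.
V = 1248 m³. Target absorption A₂ = 0.161 × 1248 / 1.35 = 148.836 sabins.
Absorption to add: 148.836 − 54.682 = 94.154 sabins.
Each sq m of panel replacing the walls (painted brick) adds (0.70 − 0.04) = 0.66 sabins.
Panel area = 94.154 / 0.66 = 142.7 sq m.

142.7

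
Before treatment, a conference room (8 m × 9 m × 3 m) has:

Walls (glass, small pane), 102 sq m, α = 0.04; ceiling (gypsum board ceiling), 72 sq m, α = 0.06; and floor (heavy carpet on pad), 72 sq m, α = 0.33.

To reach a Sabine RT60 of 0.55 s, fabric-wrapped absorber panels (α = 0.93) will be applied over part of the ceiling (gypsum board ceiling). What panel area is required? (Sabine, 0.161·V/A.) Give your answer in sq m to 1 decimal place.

Total absorption A₁ = 102*0.04 + 72*0.06 + 72*0.33
  = 4.080 + 4.320 + 23.760 = 32.160 sq m sabins.
V = 216 m³. Target absorption A₂ = 0.161 × 216 / 0.55 = 63.229 sabins.
Absorption to add: 63.229 − 32.160 = 31.069 sabins.
Net gain per sq m: Δα = 0.93 − 0.06 = 0.87.
Area = ΔA/Δα = 31.069/0.87 = 35.7 sq m.

35.7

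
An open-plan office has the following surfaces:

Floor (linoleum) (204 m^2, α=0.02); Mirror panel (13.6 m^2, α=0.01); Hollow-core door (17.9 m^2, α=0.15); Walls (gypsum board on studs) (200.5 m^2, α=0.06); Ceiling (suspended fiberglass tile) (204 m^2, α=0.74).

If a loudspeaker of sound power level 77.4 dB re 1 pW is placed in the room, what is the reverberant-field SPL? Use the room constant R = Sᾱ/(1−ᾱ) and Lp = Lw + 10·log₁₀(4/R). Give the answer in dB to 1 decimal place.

A = 169.891 sabins; S = 640.0 m^2.
ᾱ = 0.2655, so room constant R = A/(1−ᾱ) = 231.302 m^2.
Lp = 77.4 + 10·log₁₀(4/231.302) = 77.4 + (-17.62) = 59.8 dB.

59.8 dB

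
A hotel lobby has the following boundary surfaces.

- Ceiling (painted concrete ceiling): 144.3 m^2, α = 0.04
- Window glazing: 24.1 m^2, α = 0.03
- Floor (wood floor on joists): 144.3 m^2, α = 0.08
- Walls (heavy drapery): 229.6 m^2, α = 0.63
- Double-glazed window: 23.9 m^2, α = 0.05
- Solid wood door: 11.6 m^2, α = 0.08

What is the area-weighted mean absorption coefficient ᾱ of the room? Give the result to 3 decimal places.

Total surface area S = 577.8 m^2.
A = 144.3*0.04 + 24.1*0.03 + 144.3*0.08 + 229.6*0.63 + 23.9*0.05 + 11.6*0.08 = 164.810 sabins.
ᾱ = A/S = 0.285.

0.285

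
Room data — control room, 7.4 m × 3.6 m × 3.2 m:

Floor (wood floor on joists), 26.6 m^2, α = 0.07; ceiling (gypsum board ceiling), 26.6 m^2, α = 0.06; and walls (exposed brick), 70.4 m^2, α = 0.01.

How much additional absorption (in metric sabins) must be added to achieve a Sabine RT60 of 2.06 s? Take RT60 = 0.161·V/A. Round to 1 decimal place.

Equivalent absorption area: A₁ = 26.6×0.07 + 26.6×0.06 + 70.4×0.01 = 4.162 m^2.
V = 85.248 m³. Required absorption A₂ = 0.161 × 85.248 / 2.06 = 6.663 sabins.
Shortfall: 6.663 − 4.162 = 2.5 sabins.

2.5 sabins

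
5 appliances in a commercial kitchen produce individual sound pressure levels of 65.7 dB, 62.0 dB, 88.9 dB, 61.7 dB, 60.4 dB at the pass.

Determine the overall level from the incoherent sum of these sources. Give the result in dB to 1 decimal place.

88.9 dB

Converting to relative power and adding: 10^(65.7/10) + 10^(62.0/10) + 10^(88.9/10) + 10^(61.7/10) + 10^(60.4/10) = 7.841e+08.
Back to dB: 10·log₁₀ Σ = 88.9 dB.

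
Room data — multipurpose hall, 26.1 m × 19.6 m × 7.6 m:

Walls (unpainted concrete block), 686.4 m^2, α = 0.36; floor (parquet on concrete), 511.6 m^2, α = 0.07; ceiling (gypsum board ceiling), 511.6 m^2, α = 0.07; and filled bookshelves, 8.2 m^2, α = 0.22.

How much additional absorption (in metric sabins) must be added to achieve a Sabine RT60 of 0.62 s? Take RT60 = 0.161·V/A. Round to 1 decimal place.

A₁ = Σ Sᵢαᵢ = 686.4*0.36 + 511.6*0.07 + 511.6*0.07 + 8.2*0.22 = 320.532 sabins.
V = 3887.856 m³. Required absorption A₂ = 0.161 × 3887.856 / 0.62 = 1009.588 sabins.
Shortfall: 1009.588 − 320.532 = 689.1 sabins.

689.1 sabins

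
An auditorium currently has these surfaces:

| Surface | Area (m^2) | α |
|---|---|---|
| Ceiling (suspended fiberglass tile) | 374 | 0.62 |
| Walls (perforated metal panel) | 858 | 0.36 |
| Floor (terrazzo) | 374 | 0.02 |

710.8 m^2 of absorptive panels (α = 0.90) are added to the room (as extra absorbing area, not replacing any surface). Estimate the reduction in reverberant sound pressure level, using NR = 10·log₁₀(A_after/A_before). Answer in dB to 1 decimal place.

Summing Sᵢαᵢ: 231.880 + 308.880 + 7.480 → A_before = 548.240 sabins.
Added absorption = 710.8 × 0.90 = 639.720 sabins.
A_after = 548.240 + 639.720 = 1187.960 sabins.
NR = 10·log₁₀(1187.960/548.240) = 3.4 dB.

3.4 dB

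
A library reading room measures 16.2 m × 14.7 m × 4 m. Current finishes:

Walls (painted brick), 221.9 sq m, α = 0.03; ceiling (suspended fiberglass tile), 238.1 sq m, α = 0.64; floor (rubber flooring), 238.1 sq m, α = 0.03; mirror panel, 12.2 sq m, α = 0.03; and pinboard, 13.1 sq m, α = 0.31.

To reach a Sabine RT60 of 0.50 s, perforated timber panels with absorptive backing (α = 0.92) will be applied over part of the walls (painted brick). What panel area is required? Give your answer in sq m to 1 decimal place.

152.9

Summing Sᵢαᵢ: 6.657 + 152.384 + 7.143 + 0.366 + 4.061 → A₁ = 170.611 sabins.
V = 952.56 m³. Target absorption A₂ = 0.161 × 952.56 / 0.50 = 306.724 sabins.
Absorption to add: 306.724 − 170.611 = 136.113 sabins.
Net gain per sq m: Δα = 0.92 − 0.03 = 0.89.
Panel area = 136.113 / 0.89 = 152.9 sq m.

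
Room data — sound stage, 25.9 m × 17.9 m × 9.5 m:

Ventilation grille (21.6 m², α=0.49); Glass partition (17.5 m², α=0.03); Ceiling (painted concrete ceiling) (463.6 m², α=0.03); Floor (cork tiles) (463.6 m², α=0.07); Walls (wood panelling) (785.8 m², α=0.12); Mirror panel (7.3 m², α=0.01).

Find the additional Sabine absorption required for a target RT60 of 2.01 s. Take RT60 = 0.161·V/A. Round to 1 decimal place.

200.9 sabins

A₁ = Σ Sᵢαᵢ = 21.6×0.49 + 17.5×0.03 + 463.6×0.03 + 463.6×0.07 + 785.8×0.12 + 7.3×0.01 = 151.838 sabins.
Target A₂ = 0.161·4404.295/2.01 = 352.782 sabins (V = 4404.295 m³).
ΔA = A₂ − A₁ = 352.782 − 151.838 = 200.9 sabins.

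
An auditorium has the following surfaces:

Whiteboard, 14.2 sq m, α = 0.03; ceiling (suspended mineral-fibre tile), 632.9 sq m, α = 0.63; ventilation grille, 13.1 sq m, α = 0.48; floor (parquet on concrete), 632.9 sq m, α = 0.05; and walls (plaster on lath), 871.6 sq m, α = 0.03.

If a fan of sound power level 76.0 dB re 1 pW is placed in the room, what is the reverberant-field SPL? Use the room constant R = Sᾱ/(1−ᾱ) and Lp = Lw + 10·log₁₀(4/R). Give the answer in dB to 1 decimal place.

54.3 dB

Σ(Sᵢαᵢ) = 14.2·0.03 + 632.9·0.63 + 13.1·0.48 + 632.9·0.05 + 871.6·0.03 = 463.234; total area S = 2164.7 sq m.
ᾱ = 463.234/2164.7 = 0.2140; R = Sᾱ/(1−ᾱ) = 463.234/(1−0.2140) = 589.356 sq m.
Lp = Lw + 10 log₁₀(4/R) = 76.0 -21.68 = 54.3 dB.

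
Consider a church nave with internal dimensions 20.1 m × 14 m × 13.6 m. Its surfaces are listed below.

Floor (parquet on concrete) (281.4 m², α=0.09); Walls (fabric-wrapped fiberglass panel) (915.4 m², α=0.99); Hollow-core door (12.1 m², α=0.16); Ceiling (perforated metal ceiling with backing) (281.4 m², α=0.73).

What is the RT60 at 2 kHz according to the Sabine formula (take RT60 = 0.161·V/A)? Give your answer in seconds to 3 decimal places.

0.541 seconds

A = Σ Sᵢαᵢ = 281.4·0.09 + 915.4·0.99 + 12.1·0.16 + 281.4·0.73 = 1138.930 sabins.
Volume V = 20.1 × 14 × 13.6 = 3827.04 m³.
RT60 = 0.161 · V / A = 0.161 × 3827.04 / 1138.930 = 0.541 s.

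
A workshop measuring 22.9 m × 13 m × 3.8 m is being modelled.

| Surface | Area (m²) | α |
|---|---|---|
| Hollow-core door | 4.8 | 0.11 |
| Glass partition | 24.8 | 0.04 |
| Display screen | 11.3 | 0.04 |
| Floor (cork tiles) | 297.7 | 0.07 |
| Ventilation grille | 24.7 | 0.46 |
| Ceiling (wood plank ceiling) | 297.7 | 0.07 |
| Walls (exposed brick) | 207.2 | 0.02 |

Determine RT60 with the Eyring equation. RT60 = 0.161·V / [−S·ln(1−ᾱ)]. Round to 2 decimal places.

2.97 s

Total surface area S = 4.8 + 24.8 + 11.3 + 297.7 + 24.7 + 297.7 + 207.2 = 868.2 m².
Absorption A = 4.8·0.11 + 24.8·0.04 + 11.3·0.04 + 297.7·0.07 + 24.7·0.46 + 297.7·0.07 + 207.2·0.02 = 59.156 sabins.
ᾱ = 59.156 / 868.2 = 0.0681.
Eyring denominator: −S ln(1−ᾱ) = 61.234.
V = 22.9 × 13 × 3.8 = 1131.26 m³.
T = 0.161·V/[−S·ln(1−ᾱ)] = 0.161·1131.26/61.234 = 2.97 s.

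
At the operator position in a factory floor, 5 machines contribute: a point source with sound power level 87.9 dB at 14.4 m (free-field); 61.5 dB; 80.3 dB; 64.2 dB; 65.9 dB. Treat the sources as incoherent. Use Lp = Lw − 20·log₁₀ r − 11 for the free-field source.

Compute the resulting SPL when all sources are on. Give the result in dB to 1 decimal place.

80.6 dB

Source at 14.4 m: Lp = 87.9 − 20·log₁₀(14.4) − 11 = 53.7 dB.
Σ 10^(Lᵢ/10) = 1.153e+08.
Combined level = 10 log₁₀(1.153e+08) = 80.6 dB.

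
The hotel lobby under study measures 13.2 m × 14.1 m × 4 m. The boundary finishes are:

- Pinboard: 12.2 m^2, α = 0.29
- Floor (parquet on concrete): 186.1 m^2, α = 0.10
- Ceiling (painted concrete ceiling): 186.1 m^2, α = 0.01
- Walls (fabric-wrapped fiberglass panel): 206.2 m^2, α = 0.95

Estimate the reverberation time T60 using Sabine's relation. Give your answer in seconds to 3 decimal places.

Summing Sᵢαᵢ: 3.538 + 18.610 + 1.861 + 195.890 → A = 219.899 sabins.
Volume V = 13.2 × 14.1 × 4 = 744.48 m³.
RT60 = 0.161 · V / A = 0.161 × 744.48 / 219.899 = 0.545 s.

0.545 seconds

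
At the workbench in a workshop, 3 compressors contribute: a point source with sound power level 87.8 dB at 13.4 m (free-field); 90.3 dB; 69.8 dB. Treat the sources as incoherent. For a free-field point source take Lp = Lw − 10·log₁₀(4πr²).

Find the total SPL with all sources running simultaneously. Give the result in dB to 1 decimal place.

90.3 dB

Source at 13.4 m: Lp = 87.8 − 10·log₁₀(4π·13.4²) = 87.8 − 10·log₁₀(2256.418) = 54.3 dB.
Sum in the linear (power) domain: Σ 10^(Lᵢ/10) = 10^(54.3/10) + 10^(90.3/10) + 10^(69.8/10) = 1.081e+09.
L_total = 10·log₁₀(1.081e+09) = 90.3 dB.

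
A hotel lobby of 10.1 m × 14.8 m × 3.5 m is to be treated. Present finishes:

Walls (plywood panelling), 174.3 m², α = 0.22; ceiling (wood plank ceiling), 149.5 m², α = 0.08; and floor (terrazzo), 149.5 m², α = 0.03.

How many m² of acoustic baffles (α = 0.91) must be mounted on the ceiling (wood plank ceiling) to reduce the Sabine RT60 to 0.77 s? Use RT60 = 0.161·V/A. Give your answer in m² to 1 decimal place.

Total absorption A₁ = 174.3*0.22 + 149.5*0.08 + 149.5*0.03
  = 38.346 + 11.960 + 4.485 = 54.791 m² sabins.
V = 523.18 m³. Target absorption A₂ = 0.161 × 523.18 / 0.77 = 109.392 sabins.
ΔA needed = 109.392 − 54.791 = 54.601 sabins.
Each m² of panel replacing the ceiling (wood plank ceiling) adds (0.91 − 0.08) = 0.83 sabins.
Area = ΔA/Δα = 54.601/0.83 = 65.8 m².

65.8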